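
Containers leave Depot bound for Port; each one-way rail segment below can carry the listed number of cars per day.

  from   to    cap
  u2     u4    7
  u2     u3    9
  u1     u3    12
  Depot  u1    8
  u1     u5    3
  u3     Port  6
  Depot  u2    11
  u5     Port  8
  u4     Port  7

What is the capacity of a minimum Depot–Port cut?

16

Augment Depot→u1→u3→Port: bottleneck 6, flow now 6.
Augment Depot→u1→u5→Port: bottleneck 2, flow now 8.
Augment Depot→u2→u4→Port: bottleneck 7, flow now 15.
Augment Depot→u2→u3→u1→u5→Port: bottleneck 1, flow now 16. (uses reverse residual edge)
No augmenting path remains; maximum flow = 16.
By max-flow min-cut, the minimum cut capacity equals the max flow.
In the residual graph, reachable from Depot: {Depot, u1, u2, u3}.
Min-cut edges: u1→u5 (3), u2→u4 (7), u3→Port (6); capacity 3 + 7 + 6 = 16.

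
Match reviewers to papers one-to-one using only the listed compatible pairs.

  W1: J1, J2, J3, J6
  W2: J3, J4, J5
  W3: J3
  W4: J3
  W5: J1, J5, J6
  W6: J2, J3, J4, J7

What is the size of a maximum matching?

Unit-capacity flow: source→left, listed edges, right→sink; max matching = max flow.
Augmenting path W1→J1 (+1); matched 1.
Augmenting path W2→J3 (+1); matched 2.
Augmenting path W5→J5 (+1); matched 3.
Augmenting path W6→J2 (+1); matched 4.
Augmenting path W3→J3→W2→J4 (+1); matched 5.
No augmenting path remains; maximum matching = 5.
König certificate: {W1, W2, W5, W6, J3} is a vertex cover of size 5 (every listed pair touches it), so no matching can be larger.

5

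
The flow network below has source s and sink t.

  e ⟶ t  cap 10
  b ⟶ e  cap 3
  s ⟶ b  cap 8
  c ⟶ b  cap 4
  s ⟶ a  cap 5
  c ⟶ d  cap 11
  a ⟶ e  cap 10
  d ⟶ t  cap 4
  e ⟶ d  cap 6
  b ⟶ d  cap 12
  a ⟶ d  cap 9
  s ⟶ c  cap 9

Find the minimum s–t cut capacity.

Augment s→a→d→t: bottleneck 4, flow now 4.
Augment s→a→e→t: bottleneck 1, flow now 5.
Augment s→b→e→t: bottleneck 3, flow now 8.
Augment s→b→d→a→e→t: bottleneck 4, flow now 12. (uses reverse residual edge)
No augmenting path remains; maximum flow = 12.
By max-flow min-cut, the minimum cut capacity equals the max flow.
In the residual graph, reachable from s: {s, b, c, d}.
Min-cut edges: s→a (5), b→e (3), d→t (4); capacity 5 + 3 + 4 = 12.

12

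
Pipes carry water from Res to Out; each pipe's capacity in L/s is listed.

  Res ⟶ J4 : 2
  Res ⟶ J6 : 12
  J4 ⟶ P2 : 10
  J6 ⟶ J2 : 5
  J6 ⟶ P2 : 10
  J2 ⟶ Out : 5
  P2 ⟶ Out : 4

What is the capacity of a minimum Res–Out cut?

9

Augment Res→J4→P2→Out: bottleneck 2, flow now 2.
Augment Res→J6→J2→Out: bottleneck 5, flow now 7.
Augment Res→J6→P2→Out: bottleneck 2, flow now 9.
No augmenting path remains; maximum flow = 9.
By max-flow min-cut, the minimum cut capacity equals the max flow.
In the residual graph, reachable from Res: {Res, J4, J6, P2}.
Min-cut edges: J6→J2 (5), P2→Out (4); capacity 5 + 4 = 9.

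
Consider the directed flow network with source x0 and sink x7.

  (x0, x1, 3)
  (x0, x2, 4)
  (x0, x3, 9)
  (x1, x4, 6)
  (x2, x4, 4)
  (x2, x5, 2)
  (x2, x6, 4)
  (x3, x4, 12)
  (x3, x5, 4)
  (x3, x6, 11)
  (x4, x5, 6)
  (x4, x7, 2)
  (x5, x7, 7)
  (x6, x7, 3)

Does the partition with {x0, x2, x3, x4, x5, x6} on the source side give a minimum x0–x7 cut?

No — its capacity is 15, but the minimum cut has capacity 12.

Given cut capacity: 3 + 2 + 7 + 3 = 15.
Augment x0→x1→x4→x7: bottleneck 2, flow now 2.
Augment x0→x2→x5→x7: bottleneck 2, flow now 4.
Augment x0→x2→x6→x7: bottleneck 2, flow now 6.
Augment x0→x3→x5→x7: bottleneck 4, flow now 10.
Augment x0→x3→x6→x7: bottleneck 1, flow now 11.
Augment x0→x1→x4→x5→x7: bottleneck 1, flow now 12.
No augmenting path remains; maximum flow = 12.
In the residual graph, reachable from x0: {x0, x1, x2, x3, x4, x5, x6}.
Min-cut edges: x4→x7 (2), x5→x7 (7), x6→x7 (3); capacity 2 + 7 + 3 = 12.
Cut capacity 15 exceeds the max flow 12, so it is not minimum.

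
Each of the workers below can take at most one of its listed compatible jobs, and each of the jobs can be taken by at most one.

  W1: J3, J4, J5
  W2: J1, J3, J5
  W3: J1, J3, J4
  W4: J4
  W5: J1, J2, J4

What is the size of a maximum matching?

Unit-capacity flow: source→left, listed edges, right→sink; max matching = max flow.
Augmenting path W1→J3 (+1); matched 1.
Augmenting path W2→J1 (+1); matched 2.
Augmenting path W3→J4 (+1); matched 3.
Augmenting path W5→J2 (+1); matched 4.
Augmenting path W4→J4→W3→J1→W2→J5 (+1); matched 5.
No augmenting path remains; maximum matching = 5.
König certificate: {W1, W2, W3, W4, W5} is a vertex cover of size 5 (every listed pair touches it), so no matching can be larger.

5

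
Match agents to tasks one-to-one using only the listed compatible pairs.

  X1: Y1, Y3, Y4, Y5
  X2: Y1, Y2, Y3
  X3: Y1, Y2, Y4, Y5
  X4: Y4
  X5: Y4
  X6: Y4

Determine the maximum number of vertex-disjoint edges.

Unit-capacity flow: source→left, listed edges, right→sink; max matching = max flow.
Augmenting path X1→Y1 (+1); matched 1.
Augmenting path X2→Y2 (+1); matched 2.
Augmenting path X3→Y4 (+1); matched 3.
Augmenting path X4→Y4→X3→Y5 (+1); matched 4.
No augmenting path remains; maximum matching = 4.
König certificate: {X1, X2, X3, Y4} is a vertex cover of size 4 (every listed pair touches it), so no matching can be larger.

4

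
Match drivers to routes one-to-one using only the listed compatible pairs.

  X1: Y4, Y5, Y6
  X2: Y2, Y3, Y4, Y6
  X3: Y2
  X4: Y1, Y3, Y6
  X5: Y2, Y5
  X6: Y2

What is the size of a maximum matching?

Unit-capacity flow: source→left, listed edges, right→sink; max matching = max flow.
Augmenting path X1→Y4 (+1); matched 1.
Augmenting path X2→Y2 (+1); matched 2.
Augmenting path X4→Y1 (+1); matched 3.
Augmenting path X5→Y5 (+1); matched 4.
Augmenting path X3→Y2→X2→Y3 (+1); matched 5.
No augmenting path remains; maximum matching = 5.
König certificate: {X1, X2, X4, X5, Y2} is a vertex cover of size 5 (every listed pair touches it), so no matching can be larger.

5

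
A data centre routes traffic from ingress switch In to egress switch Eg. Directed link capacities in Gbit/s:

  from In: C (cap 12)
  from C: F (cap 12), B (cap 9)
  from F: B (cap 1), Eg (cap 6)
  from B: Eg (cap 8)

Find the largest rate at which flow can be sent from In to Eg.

12

Augment In→C→F→Eg: bottleneck 6, flow now 6.
Augment In→C→B→Eg: bottleneck 6, flow now 12.
No augmenting path remains; maximum flow = 12.
In the residual graph, reachable from In: {In}.
Min-cut edges: In→C (12); capacity 12 = 12.
This cut is saturated, so no flow can exceed 12.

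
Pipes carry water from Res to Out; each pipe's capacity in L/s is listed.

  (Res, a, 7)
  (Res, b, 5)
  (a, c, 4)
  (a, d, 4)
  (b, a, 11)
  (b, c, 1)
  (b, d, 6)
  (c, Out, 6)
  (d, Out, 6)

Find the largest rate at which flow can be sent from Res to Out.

11

Augment Res→a→c→Out: bottleneck 4, flow now 4.
Augment Res→a→d→Out: bottleneck 3, flow now 7.
Augment Res→b→c→Out: bottleneck 1, flow now 8.
Augment Res→b→d→Out: bottleneck 3, flow now 11.
No augmenting path remains; maximum flow = 11.
In the residual graph, reachable from Res: {Res, a, b, d}.
Min-cut edges: a→c (4), b→c (1), d→Out (6); capacity 4 + 1 + 6 = 11.
This cut is saturated, so no flow can exceed 11.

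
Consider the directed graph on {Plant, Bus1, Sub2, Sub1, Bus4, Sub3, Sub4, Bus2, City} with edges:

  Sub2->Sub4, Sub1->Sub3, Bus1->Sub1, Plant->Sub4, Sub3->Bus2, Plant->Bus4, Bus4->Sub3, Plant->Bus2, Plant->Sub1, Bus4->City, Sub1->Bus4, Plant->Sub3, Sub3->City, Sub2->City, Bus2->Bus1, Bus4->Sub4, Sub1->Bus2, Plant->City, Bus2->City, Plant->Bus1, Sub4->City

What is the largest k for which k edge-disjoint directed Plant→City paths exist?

Assign every edge capacity 1; by Menger, the answer equals the max flow.
Path Plant→City (+1); total 1.
Path Plant→Bus4→City (+1); total 2.
Path Plant→Sub3→City (+1); total 3.
Path Plant→Sub4→City (+1); total 4.
Path Plant→Bus2→City (+1); total 5.
No residual Plant→City path; max flow = 5.
Certifying cut of size 5: {Bus2→City, Bus4→City, Plant→City, Sub3→City, Sub4→City}.

5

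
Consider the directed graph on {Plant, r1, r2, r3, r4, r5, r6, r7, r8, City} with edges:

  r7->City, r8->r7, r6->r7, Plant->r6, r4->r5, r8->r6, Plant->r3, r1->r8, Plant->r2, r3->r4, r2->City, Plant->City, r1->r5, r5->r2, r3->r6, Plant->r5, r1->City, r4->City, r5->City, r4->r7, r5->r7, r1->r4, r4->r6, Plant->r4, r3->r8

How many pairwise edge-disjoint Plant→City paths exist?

Assign every edge capacity 1; by Menger, the answer equals the max flow.
Path Plant→City (+1); total 1.
Path Plant→r2→City (+1); total 2.
Path Plant→r4→City (+1); total 3.
Path Plant→r5→City (+1); total 4.
Path Plant→r6→r7→City (+1); total 5.
No residual Plant→City path; max flow = 5.
Certifying cut of size 5: {Plant→City, r2→City, r4→City, r5→City, r7→City}.

5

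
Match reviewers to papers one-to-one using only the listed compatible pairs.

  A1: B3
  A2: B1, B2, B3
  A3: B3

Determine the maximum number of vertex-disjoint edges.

Unit-capacity flow: source→left, listed edges, right→sink; max matching = max flow.
Augmenting path A1→B3 (+1); matched 1.
Augmenting path A2→B1 (+1); matched 2.
No augmenting path remains; maximum matching = 2.
König certificate: {A2, B3} is a vertex cover of size 2 (every listed pair touches it), so no matching can be larger.

2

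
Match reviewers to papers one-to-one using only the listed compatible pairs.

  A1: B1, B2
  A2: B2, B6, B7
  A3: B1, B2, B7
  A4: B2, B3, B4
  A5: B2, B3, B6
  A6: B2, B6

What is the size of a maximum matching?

Unit-capacity flow: source→left, listed edges, right→sink; max matching = max flow.
Augmenting path A1→B1 (+1); matched 1.
Augmenting path A2→B2 (+1); matched 2.
Augmenting path A3→B7 (+1); matched 3.
Augmenting path A4→B3 (+1); matched 4.
Augmenting path A5→B6 (+1); matched 5.
Augmenting path A6→B6→A5→B3→A4→B4 (+1); matched 6.
No augmenting path remains; maximum matching = 6.
König certificate: {A1, A2, A3, A4, A5, A6} is a vertex cover of size 6 (every listed pair touches it), so no matching can be larger.

6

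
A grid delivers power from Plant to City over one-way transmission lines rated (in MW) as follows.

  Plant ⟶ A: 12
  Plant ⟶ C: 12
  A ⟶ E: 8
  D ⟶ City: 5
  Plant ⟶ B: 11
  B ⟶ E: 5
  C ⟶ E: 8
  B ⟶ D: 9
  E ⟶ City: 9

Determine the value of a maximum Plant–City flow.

14

Augment Plant→A→E→City: bottleneck 8, flow now 8.
Augment Plant→B→D→City: bottleneck 5, flow now 13.
Augment Plant→B→E→City: bottleneck 1, flow now 14.
No augmenting path remains; maximum flow = 14.
In the residual graph, reachable from Plant: {Plant, A, B, C, D, E}.
Min-cut edges: D→City (5), E→City (9); capacity 5 + 9 = 14.
This cut is saturated, so no flow can exceed 14.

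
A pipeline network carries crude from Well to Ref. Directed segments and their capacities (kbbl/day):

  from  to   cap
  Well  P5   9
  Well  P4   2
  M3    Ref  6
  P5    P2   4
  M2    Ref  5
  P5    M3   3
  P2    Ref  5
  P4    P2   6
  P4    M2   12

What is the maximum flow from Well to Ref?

9

Augment Well→P4→P2→Ref: bottleneck 2, flow now 2.
Augment Well→P5→P2→Ref: bottleneck 3, flow now 5.
Augment Well→P5→M3→Ref: bottleneck 3, flow now 8.
Augment Well→P5→P2→P4→M2→Ref: bottleneck 1, flow now 9. (uses reverse residual edge)
No augmenting path remains; maximum flow = 9.
In the residual graph, reachable from Well: {Well, P5}.
Min-cut edges: Well→P4 (2), P5→P2 (4), P5→M3 (3); capacity 2 + 4 + 3 = 9.
This cut is saturated, so no flow can exceed 9.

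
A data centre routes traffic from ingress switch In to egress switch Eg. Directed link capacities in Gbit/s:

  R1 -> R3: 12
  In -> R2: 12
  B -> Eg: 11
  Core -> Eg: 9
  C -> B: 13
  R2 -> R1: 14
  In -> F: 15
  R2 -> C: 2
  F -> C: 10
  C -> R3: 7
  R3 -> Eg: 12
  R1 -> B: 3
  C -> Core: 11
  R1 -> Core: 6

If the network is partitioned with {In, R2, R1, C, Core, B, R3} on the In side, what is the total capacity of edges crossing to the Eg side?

47

Edges leaving {In, R2, R1, C, Core, B, R3}: In→F (15), Core→Eg (9), B→Eg (11), R3→Eg (12).
Cut capacity = 15 + 9 + 11 + 12 = 47.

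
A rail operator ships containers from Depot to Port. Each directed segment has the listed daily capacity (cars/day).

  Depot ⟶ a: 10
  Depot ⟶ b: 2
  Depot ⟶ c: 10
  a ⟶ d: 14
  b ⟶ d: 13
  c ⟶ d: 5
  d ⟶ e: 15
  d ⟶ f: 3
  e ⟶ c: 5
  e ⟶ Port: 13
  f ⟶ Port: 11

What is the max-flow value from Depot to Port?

Augment Depot→a→d→e→Port: bottleneck 10, flow now 10.
Augment Depot→b→d→e→Port: bottleneck 2, flow now 12.
Augment Depot→c→d→e→Port: bottleneck 1, flow now 13.
Augment Depot→c→d→f→Port: bottleneck 3, flow now 16.
No augmenting path remains; maximum flow = 16.
In the residual graph, reachable from Depot: {Depot, a, b, c, d, e}.
Min-cut edges: d→f (3), e→Port (13); capacity 3 + 13 = 16.
This cut is saturated, so no flow can exceed 16.

16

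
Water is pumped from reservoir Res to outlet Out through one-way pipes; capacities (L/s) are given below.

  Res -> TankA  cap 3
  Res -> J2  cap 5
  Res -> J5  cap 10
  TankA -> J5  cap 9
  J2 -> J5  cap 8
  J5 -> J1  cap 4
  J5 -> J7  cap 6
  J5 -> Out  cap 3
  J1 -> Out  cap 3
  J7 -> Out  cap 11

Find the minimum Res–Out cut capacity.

12

Augment Res→J5→Out: bottleneck 3, flow now 3.
Augment Res→J5→J1→Out: bottleneck 3, flow now 6.
Augment Res→J5→J7→Out: bottleneck 4, flow now 10.
Augment Res→TankA→J5→J7→Out: bottleneck 2, flow now 12.
No augmenting path remains; maximum flow = 12.
By max-flow min-cut, the minimum cut capacity equals the max flow.
In the residual graph, reachable from Res: {Res, TankA, J2, J5, J1}.
Min-cut edges: J5→J7 (6), J5→Out (3), J1→Out (3); capacity 6 + 3 + 3 = 12.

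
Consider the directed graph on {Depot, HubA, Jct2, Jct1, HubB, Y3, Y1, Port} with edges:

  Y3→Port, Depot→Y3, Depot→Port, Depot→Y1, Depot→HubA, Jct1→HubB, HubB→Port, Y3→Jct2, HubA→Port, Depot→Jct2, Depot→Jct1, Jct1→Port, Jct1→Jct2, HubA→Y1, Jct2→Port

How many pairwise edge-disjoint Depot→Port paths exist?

Assign every edge capacity 1; by Menger, the answer equals the max flow.
Path Depot→Port (+1); total 1.
Path Depot→HubA→Port (+1); total 2.
Path Depot→Jct2→Port (+1); total 3.
Path Depot→Jct1→Port (+1); total 4.
Path Depot→Y3→Port (+1); total 5.
No residual Depot→Port path; max flow = 5.
Certifying cut of size 5: {Depot→HubA, Depot→Jct1, Depot→Jct2, Depot→Port, Depot→Y3}.

5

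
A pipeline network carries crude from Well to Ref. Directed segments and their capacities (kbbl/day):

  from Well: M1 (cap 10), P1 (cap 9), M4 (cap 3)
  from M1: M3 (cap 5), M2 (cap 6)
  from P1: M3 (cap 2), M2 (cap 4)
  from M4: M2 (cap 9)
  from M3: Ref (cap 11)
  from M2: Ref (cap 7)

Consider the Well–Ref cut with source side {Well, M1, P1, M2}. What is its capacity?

Edges leaving {Well, M1, P1, M2}: Well→M4 (3), M1→M3 (5), P1→M3 (2), M2→Ref (7).
Cut capacity = 3 + 5 + 2 + 7 = 17.

17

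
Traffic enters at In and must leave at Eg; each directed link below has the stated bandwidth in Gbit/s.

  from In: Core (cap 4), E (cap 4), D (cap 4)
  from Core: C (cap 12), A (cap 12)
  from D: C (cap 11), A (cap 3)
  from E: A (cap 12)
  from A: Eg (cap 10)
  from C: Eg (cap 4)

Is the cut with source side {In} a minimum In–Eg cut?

Given cut capacity: 4 + 4 + 4 = 12.
Augment In→Core→A→Eg: bottleneck 4, flow now 4.
Augment In→D→A→Eg: bottleneck 3, flow now 7.
Augment In→D→C→Eg: bottleneck 1, flow now 8.
Augment In→E→A→Eg: bottleneck 3, flow now 11.
Augment In→E→A→Core→C→Eg: bottleneck 1, flow now 12. (uses reverse residual edge)
No augmenting path remains; maximum flow = 12.
Cut capacity 12 equals the max flow, so it is a minimum cut.

Yes — it is a minimum cut (capacity 12).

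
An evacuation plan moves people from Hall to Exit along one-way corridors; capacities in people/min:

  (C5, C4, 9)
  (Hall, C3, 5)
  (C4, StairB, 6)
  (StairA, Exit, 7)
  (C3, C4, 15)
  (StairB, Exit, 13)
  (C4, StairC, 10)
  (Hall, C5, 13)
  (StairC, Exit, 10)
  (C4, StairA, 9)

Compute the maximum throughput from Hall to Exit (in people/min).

Augment Hall→C5→C4→StairB→Exit: bottleneck 6, flow now 6.
Augment Hall→C5→C4→StairA→Exit: bottleneck 3, flow now 9.
Augment Hall→C3→C4→StairA→Exit: bottleneck 4, flow now 13.
Augment Hall→C3→C4→StairC→Exit: bottleneck 1, flow now 14.
No augmenting path remains; maximum flow = 14.
In the residual graph, reachable from Hall: {Hall, C5}.
Min-cut edges: Hall→C3 (5), C5→C4 (9); capacity 5 + 9 = 14.
This cut is saturated, so no flow can exceed 14.

14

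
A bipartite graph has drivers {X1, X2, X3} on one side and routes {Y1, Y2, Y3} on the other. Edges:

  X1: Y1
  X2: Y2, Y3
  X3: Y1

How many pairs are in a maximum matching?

Unit-capacity flow: source→left, listed edges, right→sink; max matching = max flow.
Augmenting path X1→Y1 (+1); matched 1.
Augmenting path X2→Y2 (+1); matched 2.
No augmenting path remains; maximum matching = 2.
König certificate: {X2, Y1} is a vertex cover of size 2 (every listed pair touches it), so no matching can be larger.

2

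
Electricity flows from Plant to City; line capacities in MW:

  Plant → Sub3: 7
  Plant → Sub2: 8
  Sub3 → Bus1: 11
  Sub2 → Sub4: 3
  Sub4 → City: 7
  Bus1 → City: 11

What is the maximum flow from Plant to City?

Augment Plant→Sub3→Bus1→City: bottleneck 7, flow now 7.
Augment Plant→Sub2→Sub4→City: bottleneck 3, flow now 10.
No augmenting path remains; maximum flow = 10.
In the residual graph, reachable from Plant: {Plant, Sub2}.
Min-cut edges: Plant→Sub3 (7), Sub2→Sub4 (3); capacity 7 + 3 = 10.
This cut is saturated, so no flow can exceed 10.

10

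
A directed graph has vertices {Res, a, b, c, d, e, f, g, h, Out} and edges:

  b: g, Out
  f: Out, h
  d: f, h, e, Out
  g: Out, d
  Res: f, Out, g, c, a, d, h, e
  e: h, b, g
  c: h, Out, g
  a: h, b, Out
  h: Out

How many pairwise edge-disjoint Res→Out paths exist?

8

Assign every edge capacity 1; by Menger, the answer equals the max flow.
Path Res→Out (+1); total 1.
Path Res→a→Out (+1); total 2.
Path Res→c→Out (+1); total 3.
Path Res→d→Out (+1); total 4.
Path Res→f→Out (+1); total 5.
Path Res→g→Out (+1); total 6.
Path Res→h→Out (+1); total 7.
Path Res→e→b→Out (+1); total 8.
No residual Res→Out path; max flow = 8.
Certifying cut of size 8: {Res→Out, Res→a, Res→c, Res→d, Res→e, Res→f, Res→g, Res→h}.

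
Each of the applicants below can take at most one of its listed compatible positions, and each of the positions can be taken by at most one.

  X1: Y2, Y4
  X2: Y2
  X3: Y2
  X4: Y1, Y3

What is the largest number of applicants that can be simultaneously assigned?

Unit-capacity flow: source→left, listed edges, right→sink; max matching = max flow.
Augmenting path X1→Y2 (+1); matched 1.
Augmenting path X4→Y1 (+1); matched 2.
Augmenting path X2→Y2→X1→Y4 (+1); matched 3.
No augmenting path remains; maximum matching = 3.
König certificate: {X1, X4, Y2} is a vertex cover of size 3 (every listed pair touches it), so no matching can be larger.

3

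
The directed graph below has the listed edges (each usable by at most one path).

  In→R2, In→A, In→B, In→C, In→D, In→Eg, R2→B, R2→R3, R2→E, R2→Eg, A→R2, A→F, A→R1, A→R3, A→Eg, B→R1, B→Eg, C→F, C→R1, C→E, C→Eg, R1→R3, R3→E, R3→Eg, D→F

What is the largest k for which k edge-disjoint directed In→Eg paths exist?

Assign every edge capacity 1; by Menger, the answer equals the max flow.
Path In→Eg (+1); total 1.
Path In→R2→Eg (+1); total 2.
Path In→A→Eg (+1); total 3.
Path In→B→Eg (+1); total 4.
Path In→C→Eg (+1); total 5.
No residual In→Eg path; max flow = 5.
Certifying cut of size 5: {In→A, In→B, In→C, In→Eg, In→R2}.

5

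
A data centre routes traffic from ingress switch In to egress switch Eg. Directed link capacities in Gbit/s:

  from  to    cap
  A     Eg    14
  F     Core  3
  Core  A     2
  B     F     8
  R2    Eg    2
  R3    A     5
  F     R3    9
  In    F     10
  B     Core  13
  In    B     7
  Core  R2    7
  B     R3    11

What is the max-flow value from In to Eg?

9

Augment In→B→Core→R2→Eg: bottleneck 2, flow now 2.
Augment In→B→Core→A→Eg: bottleneck 2, flow now 4.
Augment In→B→R3→A→Eg: bottleneck 3, flow now 7.
Augment In→F→R3→A→Eg: bottleneck 2, flow now 9.
No augmenting path remains; maximum flow = 9.
In the residual graph, reachable from In: {In, B, F, Core, R3, R2}.
Min-cut edges: Core→A (2), R3→A (5), R2→Eg (2); capacity 2 + 5 + 2 = 9.
This cut is saturated, so no flow can exceed 9.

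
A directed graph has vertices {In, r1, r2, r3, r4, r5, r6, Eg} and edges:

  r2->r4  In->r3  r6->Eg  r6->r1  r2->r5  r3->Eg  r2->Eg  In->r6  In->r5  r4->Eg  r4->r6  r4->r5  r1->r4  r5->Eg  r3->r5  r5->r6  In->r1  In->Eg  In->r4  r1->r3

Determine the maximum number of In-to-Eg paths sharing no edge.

Assign every edge capacity 1; by Menger, the answer equals the max flow.
Path In→Eg (+1); total 1.
Path In→r3→Eg (+1); total 2.
Path In→r4→Eg (+1); total 3.
Path In→r5→Eg (+1); total 4.
Path In→r6→Eg (+1); total 5.
No residual In→Eg path; max flow = 5.
Certifying cut of size 5: {In→Eg, r3→Eg, r4→Eg, r5→Eg, r6→Eg}.

5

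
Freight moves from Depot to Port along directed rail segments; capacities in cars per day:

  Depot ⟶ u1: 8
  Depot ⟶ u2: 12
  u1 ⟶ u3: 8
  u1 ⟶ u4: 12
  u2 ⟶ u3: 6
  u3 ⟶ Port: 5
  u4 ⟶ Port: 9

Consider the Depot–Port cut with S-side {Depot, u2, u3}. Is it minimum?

Yes — it is a minimum cut (capacity 13).

Given cut capacity: 8 + 5 = 13.
Augment Depot→u1→u3→Port: bottleneck 5, flow now 5.
Augment Depot→u1→u4→Port: bottleneck 3, flow now 8.
Augment Depot→u2→u3→u1→u4→Port: bottleneck 5, flow now 13. (uses reverse residual edge)
No augmenting path remains; maximum flow = 13.
Cut capacity 13 equals the max flow, so it is a minimum cut.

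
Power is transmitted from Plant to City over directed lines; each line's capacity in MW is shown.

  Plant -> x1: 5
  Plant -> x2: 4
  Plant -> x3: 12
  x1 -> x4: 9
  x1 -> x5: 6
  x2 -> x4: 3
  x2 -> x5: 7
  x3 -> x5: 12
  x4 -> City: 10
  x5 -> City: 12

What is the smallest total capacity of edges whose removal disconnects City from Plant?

Augment Plant→x1→x4→City: bottleneck 5, flow now 5.
Augment Plant→x2→x4→City: bottleneck 3, flow now 8.
Augment Plant→x2→x5→City: bottleneck 1, flow now 9.
Augment Plant→x3→x5→City: bottleneck 11, flow now 20.
No augmenting path remains; maximum flow = 20.
By max-flow min-cut, the minimum cut capacity equals the max flow.
In the residual graph, reachable from Plant: {Plant, x2, x3, x5}.
Min-cut edges: Plant→x1 (5), x2→x4 (3), x5→City (12); capacity 5 + 3 + 12 = 20.

20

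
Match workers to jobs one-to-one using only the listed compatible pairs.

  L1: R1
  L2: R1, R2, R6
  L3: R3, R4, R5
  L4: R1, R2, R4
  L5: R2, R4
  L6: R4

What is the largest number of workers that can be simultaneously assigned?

5

Unit-capacity flow: source→left, listed edges, right→sink; max matching = max flow.
Augmenting path L1→R1 (+1); matched 1.
Augmenting path L2→R2 (+1); matched 2.
Augmenting path L3→R3 (+1); matched 3.
Augmenting path L4→R4 (+1); matched 4.
Augmenting path L5→R2→L2→R6 (+1); matched 5.
No augmenting path remains; maximum matching = 5.
König certificate: {L2, L3, R1, R2, R4} is a vertex cover of size 5 (every listed pair touches it), so no matching can be larger.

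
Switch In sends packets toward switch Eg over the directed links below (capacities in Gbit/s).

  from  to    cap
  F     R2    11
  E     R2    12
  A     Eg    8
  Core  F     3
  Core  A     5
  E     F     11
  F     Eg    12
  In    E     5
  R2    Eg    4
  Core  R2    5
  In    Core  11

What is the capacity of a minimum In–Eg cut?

Augment In→Core→R2→Eg: bottleneck 4, flow now 4.
Augment In→Core→A→Eg: bottleneck 5, flow now 9.
Augment In→Core→F→Eg: bottleneck 2, flow now 11.
Augment In→E→F→Eg: bottleneck 5, flow now 16.
No augmenting path remains; maximum flow = 16.
By max-flow min-cut, the minimum cut capacity equals the max flow.
In the residual graph, reachable from In: {In}.
Min-cut edges: In→Core (11), In→E (5); capacity 11 + 5 = 16.

16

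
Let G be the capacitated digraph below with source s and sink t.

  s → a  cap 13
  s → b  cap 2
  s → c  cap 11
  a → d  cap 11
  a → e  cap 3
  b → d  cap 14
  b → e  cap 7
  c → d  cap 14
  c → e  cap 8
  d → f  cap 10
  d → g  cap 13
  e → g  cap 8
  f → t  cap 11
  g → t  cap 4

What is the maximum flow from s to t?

14

Augment s→a→d→f→t: bottleneck 10, flow now 10.
Augment s→a→d→g→t: bottleneck 1, flow now 11.
Augment s→a→e→g→t: bottleneck 2, flow now 13.
Augment s→b→d→g→t: bottleneck 1, flow now 14.
No augmenting path remains; maximum flow = 14.
In the residual graph, reachable from s: {s, a, b, c, d, e, g}.
Min-cut edges: d→f (10), g→t (4); capacity 10 + 4 = 14.
This cut is saturated, so no flow can exceed 14.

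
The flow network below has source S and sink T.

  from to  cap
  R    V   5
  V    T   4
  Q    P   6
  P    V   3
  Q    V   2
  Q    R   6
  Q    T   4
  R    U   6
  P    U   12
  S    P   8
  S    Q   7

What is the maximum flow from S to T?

Augment S→Q→T: bottleneck 4, flow now 4.
Augment S→P→V→T: bottleneck 3, flow now 7.
Augment S→Q→V→T: bottleneck 1, flow now 8.
No augmenting path remains; maximum flow = 8.
In the residual graph, reachable from S: {S, P, Q, R, U, V}.
Min-cut edges: Q→T (4), V→T (4); capacity 4 + 4 = 8.
This cut is saturated, so no flow can exceed 8.

8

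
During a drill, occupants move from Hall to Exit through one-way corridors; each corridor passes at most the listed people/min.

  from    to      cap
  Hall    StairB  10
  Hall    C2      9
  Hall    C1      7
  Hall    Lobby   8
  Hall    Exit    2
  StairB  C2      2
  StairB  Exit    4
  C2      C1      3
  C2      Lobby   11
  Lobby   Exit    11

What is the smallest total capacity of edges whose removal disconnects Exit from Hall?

Augment Hall→Exit: bottleneck 2, flow now 2.
Augment Hall→StairB→Exit: bottleneck 4, flow now 6.
Augment Hall→Lobby→Exit: bottleneck 8, flow now 14.
Augment Hall→C2→Lobby→Exit: bottleneck 3, flow now 17.
No augmenting path remains; maximum flow = 17.
By max-flow min-cut, the minimum cut capacity equals the max flow.
In the residual graph, reachable from Hall: {Hall, StairB, C2, C1, Lobby}.
Min-cut edges: Hall→Exit (2), StairB→Exit (4), Lobby→Exit (11); capacity 2 + 4 + 11 = 17.

17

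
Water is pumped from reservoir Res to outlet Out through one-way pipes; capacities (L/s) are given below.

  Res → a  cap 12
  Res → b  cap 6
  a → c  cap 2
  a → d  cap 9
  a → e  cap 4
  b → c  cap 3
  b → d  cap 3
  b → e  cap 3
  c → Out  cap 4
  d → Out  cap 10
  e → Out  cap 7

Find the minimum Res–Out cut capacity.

18

Augment Res→a→c→Out: bottleneck 2, flow now 2.
Augment Res→a→d→Out: bottleneck 9, flow now 11.
Augment Res→a→e→Out: bottleneck 1, flow now 12.
Augment Res→b→c→Out: bottleneck 2, flow now 14.
Augment Res→b→d→Out: bottleneck 1, flow now 15.
Augment Res→b→e→Out: bottleneck 3, flow now 18.
No augmenting path remains; maximum flow = 18.
By max-flow min-cut, the minimum cut capacity equals the max flow.
In the residual graph, reachable from Res: {Res}.
Min-cut edges: Res→a (12), Res→b (6); capacity 12 + 6 = 18.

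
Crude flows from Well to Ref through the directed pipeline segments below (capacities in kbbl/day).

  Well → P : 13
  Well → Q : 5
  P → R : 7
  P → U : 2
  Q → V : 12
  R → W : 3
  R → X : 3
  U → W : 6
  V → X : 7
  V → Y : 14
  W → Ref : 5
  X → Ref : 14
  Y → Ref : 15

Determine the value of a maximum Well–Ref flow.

13

Augment Well→P→R→W→Ref: bottleneck 3, flow now 3.
Augment Well→P→R→X→Ref: bottleneck 3, flow now 6.
Augment Well→P→U→W→Ref: bottleneck 2, flow now 8.
Augment Well→Q→V→X→Ref: bottleneck 5, flow now 13.
No augmenting path remains; maximum flow = 13.
In the residual graph, reachable from Well: {Well, P, R}.
Min-cut edges: Well→Q (5), P→U (2), R→W (3), R→X (3); capacity 5 + 2 + 3 + 3 = 13.
This cut is saturated, so no flow can exceed 13.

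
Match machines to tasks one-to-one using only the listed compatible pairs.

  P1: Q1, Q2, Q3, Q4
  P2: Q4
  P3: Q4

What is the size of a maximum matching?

Unit-capacity flow: source→left, listed edges, right→sink; max matching = max flow.
Augmenting path P1→Q1 (+1); matched 1.
Augmenting path P2→Q4 (+1); matched 2.
No augmenting path remains; maximum matching = 2.
König certificate: {P1, Q4} is a vertex cover of size 2 (every listed pair touches it), so no matching can be larger.

2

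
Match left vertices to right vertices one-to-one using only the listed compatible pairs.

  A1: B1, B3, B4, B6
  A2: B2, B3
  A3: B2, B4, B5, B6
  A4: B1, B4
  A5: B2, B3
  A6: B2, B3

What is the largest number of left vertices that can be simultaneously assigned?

Unit-capacity flow: source→left, listed edges, right→sink; max matching = max flow.
Augmenting path A1→B1 (+1); matched 1.
Augmenting path A2→B2 (+1); matched 2.
Augmenting path A3→B4 (+1); matched 3.
Augmenting path A5→B3 (+1); matched 4.
Augmenting path A4→B1→A1→B6 (+1); matched 5.
No augmenting path remains; maximum matching = 5.
König certificate: {A1, A3, A4, B2, B3} is a vertex cover of size 5 (every listed pair touches it), so no matching can be larger.

5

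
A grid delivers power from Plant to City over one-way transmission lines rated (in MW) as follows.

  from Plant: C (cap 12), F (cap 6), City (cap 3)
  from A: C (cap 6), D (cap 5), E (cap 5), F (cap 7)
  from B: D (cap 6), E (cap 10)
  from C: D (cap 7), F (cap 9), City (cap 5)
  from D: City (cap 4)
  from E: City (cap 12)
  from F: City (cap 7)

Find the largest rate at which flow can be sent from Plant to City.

19

Augment Plant→City: bottleneck 3, flow now 3.
Augment Plant→C→City: bottleneck 5, flow now 8.
Augment Plant→F→City: bottleneck 6, flow now 14.
Augment Plant→C→D→City: bottleneck 4, flow now 18.
Augment Plant→C→F→City: bottleneck 1, flow now 19.
No augmenting path remains; maximum flow = 19.
In the residual graph, reachable from Plant: {Plant, C, D, F}.
Min-cut edges: Plant→City (3), C→City (5), D→City (4), F→City (7); capacity 3 + 5 + 4 + 7 = 19.
This cut is saturated, so no flow can exceed 19.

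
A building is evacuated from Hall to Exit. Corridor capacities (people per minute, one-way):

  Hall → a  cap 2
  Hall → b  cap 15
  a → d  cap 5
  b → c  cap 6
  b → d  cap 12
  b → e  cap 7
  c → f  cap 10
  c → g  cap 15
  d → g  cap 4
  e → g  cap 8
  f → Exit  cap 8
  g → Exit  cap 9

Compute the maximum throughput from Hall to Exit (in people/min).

15

Augment Hall→a→d→g→Exit: bottleneck 2, flow now 2.
Augment Hall→b→c→f→Exit: bottleneck 6, flow now 8.
Augment Hall→b→d→g→Exit: bottleneck 2, flow now 10.
Augment Hall→b→e→g→Exit: bottleneck 5, flow now 15.
No augmenting path remains; maximum flow = 15.
In the residual graph, reachable from Hall: {Hall, a, b, d, e, g}.
Min-cut edges: b→c (6), g→Exit (9); capacity 6 + 9 = 15.
This cut is saturated, so no flow can exceed 15.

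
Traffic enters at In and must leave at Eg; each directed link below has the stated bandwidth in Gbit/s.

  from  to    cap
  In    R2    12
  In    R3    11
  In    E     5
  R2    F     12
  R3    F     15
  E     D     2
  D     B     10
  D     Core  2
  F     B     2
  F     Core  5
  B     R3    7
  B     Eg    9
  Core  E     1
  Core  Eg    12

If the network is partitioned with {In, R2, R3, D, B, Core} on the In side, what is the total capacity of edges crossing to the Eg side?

54

Edges leaving {In, R2, R3, D, B, Core}: In→E (5), R2→F (12), R3→F (15), B→Eg (9), Core→E (1), Core→Eg (12).
Cut capacity = 5 + 12 + 15 + 9 + 1 + 12 = 54.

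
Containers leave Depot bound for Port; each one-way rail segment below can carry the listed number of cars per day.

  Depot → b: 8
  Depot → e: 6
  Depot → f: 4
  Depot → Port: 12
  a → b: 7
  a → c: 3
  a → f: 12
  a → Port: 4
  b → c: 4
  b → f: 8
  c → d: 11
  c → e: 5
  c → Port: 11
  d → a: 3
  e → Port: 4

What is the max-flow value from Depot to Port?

Augment Depot→Port: bottleneck 12, flow now 12.
Augment Depot→e→Port: bottleneck 4, flow now 16.
Augment Depot→b→c→Port: bottleneck 4, flow now 20.
No augmenting path remains; maximum flow = 20.
In the residual graph, reachable from Depot: {Depot, b, e, f}.
Min-cut edges: Depot→Port (12), b→c (4), e→Port (4); capacity 12 + 4 + 4 = 20.
This cut is saturated, so no flow can exceed 20.

20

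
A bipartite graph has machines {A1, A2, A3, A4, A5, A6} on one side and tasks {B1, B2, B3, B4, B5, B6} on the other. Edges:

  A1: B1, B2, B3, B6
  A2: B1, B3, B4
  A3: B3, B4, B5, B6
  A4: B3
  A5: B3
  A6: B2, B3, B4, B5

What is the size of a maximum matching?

5

Unit-capacity flow: source→left, listed edges, right→sink; max matching = max flow.
Augmenting path A1→B1 (+1); matched 1.
Augmenting path A2→B3 (+1); matched 2.
Augmenting path A3→B4 (+1); matched 3.
Augmenting path A6→B2 (+1); matched 4.
Augmenting path A4→B3→A2→B1→A1→B6 (+1); matched 5.
No augmenting path remains; maximum matching = 5.
König certificate: {A1, A2, A3, A6, B3} is a vertex cover of size 5 (every listed pair touches it), so no matching can be larger.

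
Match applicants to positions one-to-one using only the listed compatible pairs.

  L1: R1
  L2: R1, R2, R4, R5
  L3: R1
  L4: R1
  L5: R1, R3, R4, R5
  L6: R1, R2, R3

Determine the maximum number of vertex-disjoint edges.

4

Unit-capacity flow: source→left, listed edges, right→sink; max matching = max flow.
Augmenting path L1→R1 (+1); matched 1.
Augmenting path L2→R2 (+1); matched 2.
Augmenting path L5→R3 (+1); matched 3.
Augmenting path L6→R2→L2→R4 (+1); matched 4.
No augmenting path remains; maximum matching = 4.
König certificate: {L2, L5, L6, R1} is a vertex cover of size 4 (every listed pair touches it), so no matching can be larger.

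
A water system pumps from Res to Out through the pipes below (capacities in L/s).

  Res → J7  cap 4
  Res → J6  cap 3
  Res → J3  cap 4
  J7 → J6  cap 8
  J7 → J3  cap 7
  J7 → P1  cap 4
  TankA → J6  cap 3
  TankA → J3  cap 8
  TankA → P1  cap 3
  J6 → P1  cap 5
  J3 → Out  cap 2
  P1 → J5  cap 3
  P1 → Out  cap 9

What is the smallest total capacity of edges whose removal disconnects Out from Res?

Augment Res→J3→Out: bottleneck 2, flow now 2.
Augment Res→J7→P1→Out: bottleneck 4, flow now 6.
Augment Res→J6→P1→Out: bottleneck 3, flow now 9.
No augmenting path remains; maximum flow = 9.
By max-flow min-cut, the minimum cut capacity equals the max flow.
In the residual graph, reachable from Res: {Res, J3}.
Min-cut edges: Res→J7 (4), Res→J6 (3), J3→Out (2); capacity 4 + 3 + 2 = 9.

9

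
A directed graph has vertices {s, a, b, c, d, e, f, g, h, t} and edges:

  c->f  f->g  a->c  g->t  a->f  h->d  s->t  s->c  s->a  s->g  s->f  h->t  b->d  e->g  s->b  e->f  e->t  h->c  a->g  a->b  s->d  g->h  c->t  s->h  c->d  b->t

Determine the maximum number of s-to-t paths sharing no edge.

Assign every edge capacity 1; by Menger, the answer equals the max flow.
Path s→t (+1); total 1.
Path s→b→t (+1); total 2.
Path s→c→t (+1); total 3.
Path s→g→t (+1); total 4.
Path s→h→t (+1); total 5.
No residual s→t path; max flow = 5.
Certifying cut of size 5: {b→t, c→t, g→t, h→t, s→t}.

5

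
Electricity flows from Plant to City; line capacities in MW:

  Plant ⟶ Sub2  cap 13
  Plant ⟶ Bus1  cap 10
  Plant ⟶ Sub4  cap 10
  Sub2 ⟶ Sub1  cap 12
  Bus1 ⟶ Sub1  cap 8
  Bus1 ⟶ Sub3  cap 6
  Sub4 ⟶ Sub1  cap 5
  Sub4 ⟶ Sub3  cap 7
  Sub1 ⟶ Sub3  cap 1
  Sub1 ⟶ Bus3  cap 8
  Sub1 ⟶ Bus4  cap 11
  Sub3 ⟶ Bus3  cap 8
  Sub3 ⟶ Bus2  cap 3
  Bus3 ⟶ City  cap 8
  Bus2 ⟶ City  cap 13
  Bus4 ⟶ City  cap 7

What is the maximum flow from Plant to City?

Augment Plant→Sub2→Sub1→Bus3→City: bottleneck 8, flow now 8.
Augment Plant→Sub2→Sub1→Bus4→City: bottleneck 4, flow now 12.
Augment Plant→Bus1→Sub1→Bus4→City: bottleneck 3, flow now 15.
Augment Plant→Bus1→Sub3→Bus2→City: bottleneck 3, flow now 18.
No augmenting path remains; maximum flow = 18.
In the residual graph, reachable from Plant: {Plant, Sub2, Bus1, Sub4, Sub1, Sub3, Bus3, Bus4}.
Min-cut edges: Sub3→Bus2 (3), Bus3→City (8), Bus4→City (7); capacity 3 + 8 + 7 = 18.
This cut is saturated, so no flow can exceed 18.

18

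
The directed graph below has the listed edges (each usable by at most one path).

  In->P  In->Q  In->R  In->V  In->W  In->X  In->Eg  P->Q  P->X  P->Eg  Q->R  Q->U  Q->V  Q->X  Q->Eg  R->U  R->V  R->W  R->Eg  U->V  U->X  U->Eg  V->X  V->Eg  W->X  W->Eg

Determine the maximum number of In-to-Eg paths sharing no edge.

6

Assign every edge capacity 1; by Menger, the answer equals the max flow.
Path In→Eg (+1); total 1.
Path In→P→Eg (+1); total 2.
Path In→Q→Eg (+1); total 3.
Path In→R→Eg (+1); total 4.
Path In→V→Eg (+1); total 5.
Path In→W→Eg (+1); total 6.
No residual In→Eg path; max flow = 6.
Certifying cut of size 6: {In→Eg, In→P, In→Q, In→R, In→V, In→W}.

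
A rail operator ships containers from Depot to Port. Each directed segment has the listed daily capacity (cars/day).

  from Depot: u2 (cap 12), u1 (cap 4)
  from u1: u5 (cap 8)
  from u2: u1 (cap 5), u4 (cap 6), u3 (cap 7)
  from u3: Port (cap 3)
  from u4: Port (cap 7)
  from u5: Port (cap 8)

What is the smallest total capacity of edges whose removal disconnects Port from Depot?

16

Augment Depot→u1→u5→Port: bottleneck 4, flow now 4.
Augment Depot→u2→u3→Port: bottleneck 3, flow now 7.
Augment Depot→u2→u4→Port: bottleneck 6, flow now 13.
Augment Depot→u2→u1→u5→Port: bottleneck 3, flow now 16.
No augmenting path remains; maximum flow = 16.
By max-flow min-cut, the minimum cut capacity equals the max flow.
In the residual graph, reachable from Depot: {Depot}.
Min-cut edges: Depot→u1 (4), Depot→u2 (12); capacity 4 + 12 = 16.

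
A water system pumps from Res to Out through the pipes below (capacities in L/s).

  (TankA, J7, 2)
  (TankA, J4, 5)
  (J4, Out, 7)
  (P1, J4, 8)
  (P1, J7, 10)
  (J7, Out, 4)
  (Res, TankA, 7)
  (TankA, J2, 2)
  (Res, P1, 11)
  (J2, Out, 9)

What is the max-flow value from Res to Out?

Augment Res→P1→J7→Out: bottleneck 4, flow now 4.
Augment Res→P1→J4→Out: bottleneck 7, flow now 11.
Augment Res→TankA→J2→Out: bottleneck 2, flow now 13.
No augmenting path remains; maximum flow = 13.
In the residual graph, reachable from Res: {Res, P1, TankA, J7, J4}.
Min-cut edges: TankA→J2 (2), J7→Out (4), J4→Out (7); capacity 2 + 4 + 7 = 13.
This cut is saturated, so no flow can exceed 13.

13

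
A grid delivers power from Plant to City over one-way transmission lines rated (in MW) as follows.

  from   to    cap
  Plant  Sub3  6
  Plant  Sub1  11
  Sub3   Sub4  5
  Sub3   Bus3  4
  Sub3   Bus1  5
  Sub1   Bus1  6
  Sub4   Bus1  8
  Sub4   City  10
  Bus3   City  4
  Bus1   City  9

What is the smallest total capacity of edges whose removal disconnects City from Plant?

Augment Plant→Sub3→Sub4→City: bottleneck 5, flow now 5.
Augment Plant→Sub3→Bus3→City: bottleneck 1, flow now 6.
Augment Plant→Sub1→Bus1→City: bottleneck 6, flow now 12.
No augmenting path remains; maximum flow = 12.
By max-flow min-cut, the minimum cut capacity equals the max flow.
In the residual graph, reachable from Plant: {Plant, Sub1}.
Min-cut edges: Plant→Sub3 (6), Sub1→Bus1 (6); capacity 6 + 6 = 12.

12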